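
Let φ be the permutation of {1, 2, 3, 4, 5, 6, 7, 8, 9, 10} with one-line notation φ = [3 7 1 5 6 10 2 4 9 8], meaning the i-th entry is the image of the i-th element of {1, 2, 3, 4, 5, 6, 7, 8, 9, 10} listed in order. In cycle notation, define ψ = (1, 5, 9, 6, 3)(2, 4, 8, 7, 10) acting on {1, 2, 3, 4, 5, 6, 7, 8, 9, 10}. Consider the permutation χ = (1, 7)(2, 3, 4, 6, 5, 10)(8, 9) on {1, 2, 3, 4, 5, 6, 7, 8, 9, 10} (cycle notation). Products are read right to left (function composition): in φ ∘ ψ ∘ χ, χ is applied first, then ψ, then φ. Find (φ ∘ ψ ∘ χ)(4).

Chase 4: χ(4) = 6; ψ(6) = 3; φ(3) = 1. Hence (φ ∘ ψ ∘ χ)(4) = 1.

1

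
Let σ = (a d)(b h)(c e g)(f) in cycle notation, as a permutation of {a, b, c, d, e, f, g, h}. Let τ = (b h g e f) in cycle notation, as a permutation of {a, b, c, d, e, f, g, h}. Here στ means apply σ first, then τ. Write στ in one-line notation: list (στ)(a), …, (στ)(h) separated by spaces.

d g f a e b c h

(στ)(x) = τ(σ(x)). Computing each image: τ(σ(a)) = τ(d) = d, τ(σ(b)) = τ(h) = g, τ(σ(c)) = τ(e) = f, τ(σ(d)) = τ(a) = a, τ(σ(e)) = τ(g) = e, τ(σ(f)) = τ(f) = b, τ(σ(g)) = τ(c) = c, τ(σ(h)) = τ(b) = h.
Hence στ = [d g f a e b c h].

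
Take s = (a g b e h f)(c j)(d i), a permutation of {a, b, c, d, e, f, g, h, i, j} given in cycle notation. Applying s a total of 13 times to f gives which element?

a

f lies in the 6-cycle (a g b e h f).
Powers repeat with period 6 on this cycle, and 13 mod 6 = 1, so s^13(f) = s^1(f).
Stepping 1 place around the cycle: f → a.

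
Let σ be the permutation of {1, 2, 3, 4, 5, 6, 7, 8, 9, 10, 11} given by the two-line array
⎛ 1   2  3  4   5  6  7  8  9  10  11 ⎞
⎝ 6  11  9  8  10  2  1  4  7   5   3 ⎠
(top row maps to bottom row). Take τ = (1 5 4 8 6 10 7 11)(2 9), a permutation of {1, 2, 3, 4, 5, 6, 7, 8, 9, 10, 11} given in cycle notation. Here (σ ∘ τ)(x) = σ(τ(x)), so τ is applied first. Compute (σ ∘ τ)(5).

First apply τ: τ(5) = 4, then σ(4) = 8. Thus (σ ∘ τ)(5) = 8.

8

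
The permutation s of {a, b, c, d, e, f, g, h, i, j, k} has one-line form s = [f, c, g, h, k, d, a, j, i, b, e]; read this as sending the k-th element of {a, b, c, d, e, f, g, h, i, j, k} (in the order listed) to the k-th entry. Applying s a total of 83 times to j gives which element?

g

Tracing j → b → … returns to j after 8 steps, so j lies in an 8-cycle (a f d h j b c g).
Powers repeat with period 8 on this cycle, and 83 mod 8 = 3, so s^83(j) = s^3(j).
Advancing 3 steps from j: j → b → c → g.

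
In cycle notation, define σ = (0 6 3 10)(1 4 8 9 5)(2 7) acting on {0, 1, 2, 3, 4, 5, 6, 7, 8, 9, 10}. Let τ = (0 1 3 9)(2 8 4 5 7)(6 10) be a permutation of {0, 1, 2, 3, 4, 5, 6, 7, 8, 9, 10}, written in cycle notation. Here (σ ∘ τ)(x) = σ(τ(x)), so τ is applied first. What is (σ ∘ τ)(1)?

(σ ∘ τ)(1) = σ(τ(1)). τ(1) = 3, then σ(3) = 10. So (σ ∘ τ)(1) = 10.

10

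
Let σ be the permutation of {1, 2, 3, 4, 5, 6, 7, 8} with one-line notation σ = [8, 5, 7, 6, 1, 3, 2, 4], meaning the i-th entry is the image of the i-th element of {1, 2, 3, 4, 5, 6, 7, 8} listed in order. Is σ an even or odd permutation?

In disjoint-cycle form the cycle lengths are 8.
A cycle of length ℓ contributes ℓ−1 transpositions, so σ is a product of 7 transpositions — odd.

odd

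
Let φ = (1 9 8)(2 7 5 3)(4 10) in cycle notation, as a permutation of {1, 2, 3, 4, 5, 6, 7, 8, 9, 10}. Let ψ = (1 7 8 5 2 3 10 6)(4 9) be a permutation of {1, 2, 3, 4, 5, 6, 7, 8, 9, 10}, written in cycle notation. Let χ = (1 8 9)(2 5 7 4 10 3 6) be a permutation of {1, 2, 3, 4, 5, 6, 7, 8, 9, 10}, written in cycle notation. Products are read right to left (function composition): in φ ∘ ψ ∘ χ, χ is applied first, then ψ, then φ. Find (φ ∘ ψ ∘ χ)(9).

Chase 9: χ(9) = 1; ψ(1) = 7; φ(7) = 5. Hence (φ ∘ ψ ∘ χ)(9) = 5.

5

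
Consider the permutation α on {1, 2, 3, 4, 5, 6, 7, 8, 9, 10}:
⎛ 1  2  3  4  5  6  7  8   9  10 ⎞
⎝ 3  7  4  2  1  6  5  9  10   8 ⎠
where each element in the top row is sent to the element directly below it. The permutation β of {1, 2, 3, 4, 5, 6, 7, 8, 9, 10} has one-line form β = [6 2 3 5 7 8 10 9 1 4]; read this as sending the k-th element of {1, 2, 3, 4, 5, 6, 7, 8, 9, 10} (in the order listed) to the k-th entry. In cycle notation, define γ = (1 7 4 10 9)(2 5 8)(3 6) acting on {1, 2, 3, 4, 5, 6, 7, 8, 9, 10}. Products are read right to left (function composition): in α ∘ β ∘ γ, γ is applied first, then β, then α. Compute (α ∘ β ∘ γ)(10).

3

(α ∘ β ∘ γ)(10) = α(β(γ(10))). γ(10) = 9, then β(9) = 1, then α(1) = 3, so the result is 3.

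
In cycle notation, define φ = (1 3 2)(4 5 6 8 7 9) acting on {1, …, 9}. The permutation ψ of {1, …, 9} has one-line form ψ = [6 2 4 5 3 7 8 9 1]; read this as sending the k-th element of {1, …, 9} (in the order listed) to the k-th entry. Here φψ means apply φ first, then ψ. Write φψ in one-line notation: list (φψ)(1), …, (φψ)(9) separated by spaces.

(φψ)(x) = ψ(φ(x)). Computing each image: ψ(φ(1)) = ψ(3) = 4, ψ(φ(2)) = ψ(1) = 6, ψ(φ(3)) = ψ(2) = 2, ψ(φ(4)) = ψ(5) = 3, ψ(φ(5)) = ψ(6) = 7, ψ(φ(6)) = ψ(8) = 9, ψ(φ(7)) = ψ(9) = 1, ψ(φ(8)) = ψ(7) = 8, ψ(φ(9)) = ψ(4) = 5.
Hence φψ = [4 6 2 3 7 9 1 8 5].

4 6 2 3 7 9 1 8 5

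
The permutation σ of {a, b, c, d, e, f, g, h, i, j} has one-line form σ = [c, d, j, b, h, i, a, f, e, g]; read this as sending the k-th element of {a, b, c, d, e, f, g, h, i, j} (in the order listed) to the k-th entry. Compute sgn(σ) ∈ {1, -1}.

-1

In disjoint-cycle form the cycle lengths are 4, 4, 2.
A cycle of length ℓ contributes ℓ−1 transpositions, so σ is a product of 3 + 3 + 1 = 7 transpositions — odd.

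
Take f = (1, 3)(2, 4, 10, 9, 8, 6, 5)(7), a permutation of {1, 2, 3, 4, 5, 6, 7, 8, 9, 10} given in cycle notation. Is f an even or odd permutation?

The cycle lengths are 7, 2, 1.
A cycle of length ℓ contributes ℓ−1 transpositions, so f is a product of 6 + 1 = 7 transpositions — odd.

odd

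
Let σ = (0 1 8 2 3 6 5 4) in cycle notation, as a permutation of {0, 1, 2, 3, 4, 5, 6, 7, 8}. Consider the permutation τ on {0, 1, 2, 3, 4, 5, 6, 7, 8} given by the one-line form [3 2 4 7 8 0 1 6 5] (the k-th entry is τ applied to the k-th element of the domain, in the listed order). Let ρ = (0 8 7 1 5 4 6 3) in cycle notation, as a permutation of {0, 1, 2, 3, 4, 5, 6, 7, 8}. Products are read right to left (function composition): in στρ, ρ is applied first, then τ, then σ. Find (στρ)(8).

5

Chase 8: ρ(8) = 7; τ(7) = 6; σ(6) = 5. Hence (στρ)(8) = 5.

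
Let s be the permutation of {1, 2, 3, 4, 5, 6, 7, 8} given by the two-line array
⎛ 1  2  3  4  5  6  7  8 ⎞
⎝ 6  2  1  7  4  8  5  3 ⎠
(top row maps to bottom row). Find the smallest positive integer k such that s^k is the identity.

12

The disjoint-cycle form of s has cycle lengths 4, 3, 1.
The order is lcm(4, 3) = 12.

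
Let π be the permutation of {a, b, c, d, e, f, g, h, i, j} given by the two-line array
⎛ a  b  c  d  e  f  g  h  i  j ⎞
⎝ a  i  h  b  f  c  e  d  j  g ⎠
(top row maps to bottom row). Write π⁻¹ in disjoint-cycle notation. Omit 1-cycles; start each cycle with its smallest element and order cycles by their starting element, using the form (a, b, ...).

(b, d, h, c, f, e, g, j, i)

First write π in disjoint cycles: (b, i, j, g, e, f, c, h, d).
Reversing each cycle (and rotating so the smallest element leads) gives π⁻¹ = (b, d, h, c, f, e, g, j, i).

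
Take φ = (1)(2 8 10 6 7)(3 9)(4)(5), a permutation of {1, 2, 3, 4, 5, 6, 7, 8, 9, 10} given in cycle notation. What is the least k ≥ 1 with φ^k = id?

The cycle type of φ is (5, 2, 1, 1, 1).
The order of φ is the least common multiple of its cycle lengths: lcm(5, 2) = 10.

10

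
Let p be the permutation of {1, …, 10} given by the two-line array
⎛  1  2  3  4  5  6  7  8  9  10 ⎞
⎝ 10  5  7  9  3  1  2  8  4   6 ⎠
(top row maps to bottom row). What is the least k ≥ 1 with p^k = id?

12

The disjoint-cycle form of p has cycle lengths 4, 3, 2, 1.
The order is lcm(4, 3, 2) = 12.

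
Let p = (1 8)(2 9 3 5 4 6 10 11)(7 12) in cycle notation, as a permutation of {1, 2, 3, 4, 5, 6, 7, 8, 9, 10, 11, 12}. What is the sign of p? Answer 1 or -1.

The cycle lengths are 8, 2, 2.
A cycle is odd iff its length is even; p has 3 even-length cycles, so sgn(p) = (−1)^3 and p is odd.

-1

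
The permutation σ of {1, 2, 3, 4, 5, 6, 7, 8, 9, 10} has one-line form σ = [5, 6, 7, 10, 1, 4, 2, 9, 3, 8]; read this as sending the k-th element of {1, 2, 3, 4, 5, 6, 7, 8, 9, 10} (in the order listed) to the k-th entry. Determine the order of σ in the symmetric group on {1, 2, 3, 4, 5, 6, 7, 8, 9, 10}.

Writing σ as disjoint cycles, the cycle lengths are 8, 2.
The order of σ is the least common multiple of its cycle lengths: lcm(8, 2) = 8.

8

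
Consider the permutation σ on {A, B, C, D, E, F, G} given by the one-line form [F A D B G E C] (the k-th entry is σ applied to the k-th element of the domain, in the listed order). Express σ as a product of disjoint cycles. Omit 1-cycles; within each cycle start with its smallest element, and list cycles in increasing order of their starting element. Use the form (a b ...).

(A F E G C D B)

Iterating σ from A gives A → F → E → G → C → D → B → A; that is the 7-cycle (A F E G C D B).
Repeating from the next unused element and collecting all non-trivial cycles gives (A F E G C D B).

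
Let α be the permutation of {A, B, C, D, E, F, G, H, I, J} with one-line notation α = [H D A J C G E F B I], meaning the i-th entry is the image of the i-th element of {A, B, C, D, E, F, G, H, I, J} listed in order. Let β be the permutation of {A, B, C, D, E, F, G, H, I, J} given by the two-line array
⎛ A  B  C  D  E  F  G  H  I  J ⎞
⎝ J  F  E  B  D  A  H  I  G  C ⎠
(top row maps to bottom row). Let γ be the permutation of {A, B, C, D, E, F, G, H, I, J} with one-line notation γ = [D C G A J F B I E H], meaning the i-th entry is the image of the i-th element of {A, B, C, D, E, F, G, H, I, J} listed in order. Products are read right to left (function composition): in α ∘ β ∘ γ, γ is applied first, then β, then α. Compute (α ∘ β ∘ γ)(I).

J

Apply the permutations in order: γ(I) = E, then β(E) = D, then α(D) = J. So (α ∘ β ∘ γ)(I) = J.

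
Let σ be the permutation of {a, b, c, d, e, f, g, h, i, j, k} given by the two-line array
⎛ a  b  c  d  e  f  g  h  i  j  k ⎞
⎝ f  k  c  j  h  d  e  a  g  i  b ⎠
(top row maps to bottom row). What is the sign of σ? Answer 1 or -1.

In disjoint-cycle form the cycle lengths are 8, 2, 1.
A cycle is odd iff its length is even; σ has 2 even-length cycles, so sgn(σ) = (−1)^2 and σ is even.

1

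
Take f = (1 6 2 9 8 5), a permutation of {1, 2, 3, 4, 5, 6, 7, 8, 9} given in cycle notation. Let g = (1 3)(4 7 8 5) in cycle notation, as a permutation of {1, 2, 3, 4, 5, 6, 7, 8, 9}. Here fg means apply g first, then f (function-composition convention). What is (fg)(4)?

7

First apply g: g(4) = 7, then f(7) = 7. Thus (fg)(4) = 7.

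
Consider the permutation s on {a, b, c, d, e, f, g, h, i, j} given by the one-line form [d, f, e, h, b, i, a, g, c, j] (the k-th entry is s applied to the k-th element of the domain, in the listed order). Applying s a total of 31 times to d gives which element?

Tracing d → h → … returns to d after 4 steps, so d lies in a 4-cycle (a, d, h, g).
On a 4-cycle, s^4 is the identity, so s^31 = s^3 there (31 ≡ 3 mod 4).
Stepping 3 places around the cycle: d → h → g → a.

a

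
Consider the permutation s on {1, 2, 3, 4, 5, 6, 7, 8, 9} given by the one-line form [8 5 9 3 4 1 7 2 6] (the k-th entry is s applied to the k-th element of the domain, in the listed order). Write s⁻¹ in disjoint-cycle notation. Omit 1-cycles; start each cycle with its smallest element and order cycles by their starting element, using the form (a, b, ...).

(1, 6, 9, 3, 4, 5, 2, 8)

First write s in disjoint cycles: (1, 8, 2, 5, 4, 3, 9, 6).
The inverse reverses every cycle; in canonical form, s⁻¹ = (1, 6, 9, 3, 4, 5, 2, 8).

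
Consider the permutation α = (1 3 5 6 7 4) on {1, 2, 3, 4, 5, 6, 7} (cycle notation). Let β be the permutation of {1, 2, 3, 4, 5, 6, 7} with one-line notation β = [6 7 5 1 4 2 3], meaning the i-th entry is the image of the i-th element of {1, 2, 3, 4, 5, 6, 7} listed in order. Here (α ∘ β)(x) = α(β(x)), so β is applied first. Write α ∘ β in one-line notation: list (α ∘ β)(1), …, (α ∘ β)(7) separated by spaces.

Chase each element through β then α: 1 → 6 → 7; 2 → 7 → 4; 3 → 5 → 6; 4 → 1 → 3; 5 → 4 → 1; 6 → 2 → 2; 7 → 3 → 5.
So α ∘ β in one-line form is 7 4 6 3 1 2 5.

7 4 6 3 1 2 5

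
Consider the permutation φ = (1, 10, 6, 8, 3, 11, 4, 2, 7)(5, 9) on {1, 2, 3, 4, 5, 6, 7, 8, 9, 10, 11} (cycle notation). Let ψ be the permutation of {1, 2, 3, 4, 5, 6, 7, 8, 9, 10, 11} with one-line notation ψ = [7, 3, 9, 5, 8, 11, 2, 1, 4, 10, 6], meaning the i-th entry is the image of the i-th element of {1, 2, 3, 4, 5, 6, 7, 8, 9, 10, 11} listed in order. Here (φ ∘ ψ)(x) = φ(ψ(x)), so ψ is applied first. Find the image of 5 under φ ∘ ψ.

(φ ∘ ψ)(5) = φ(ψ(5)). ψ(5) = 8, then φ(8) = 3. So (φ ∘ ψ)(5) = 3.

3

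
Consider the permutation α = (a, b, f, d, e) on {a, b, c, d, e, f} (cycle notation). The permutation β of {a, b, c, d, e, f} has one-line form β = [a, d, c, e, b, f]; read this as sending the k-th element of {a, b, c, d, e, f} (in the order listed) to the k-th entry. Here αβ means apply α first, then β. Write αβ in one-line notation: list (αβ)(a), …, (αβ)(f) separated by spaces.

For each element, apply α then β: a → b → d; b → f → f; c → c → c; d → e → b; e → a → a; f → d → e.
So αβ in one-line form is d f c b a e.

d f c b a e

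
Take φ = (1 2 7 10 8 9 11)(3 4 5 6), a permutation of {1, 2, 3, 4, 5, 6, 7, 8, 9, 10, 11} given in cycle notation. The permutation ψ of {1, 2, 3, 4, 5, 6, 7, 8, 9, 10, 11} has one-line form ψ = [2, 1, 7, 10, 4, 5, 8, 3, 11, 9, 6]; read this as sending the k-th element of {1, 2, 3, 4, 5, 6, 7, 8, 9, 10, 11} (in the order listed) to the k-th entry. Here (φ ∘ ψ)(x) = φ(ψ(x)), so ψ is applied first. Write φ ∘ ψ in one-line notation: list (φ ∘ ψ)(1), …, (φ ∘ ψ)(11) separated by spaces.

(φ ∘ ψ)(x) = φ(ψ(x)). Computing each image: φ(ψ(1)) = φ(2) = 7, φ(ψ(2)) = φ(1) = 2, φ(ψ(3)) = φ(7) = 10, φ(ψ(4)) = φ(10) = 8, φ(ψ(5)) = φ(4) = 5, φ(ψ(6)) = φ(5) = 6, φ(ψ(7)) = φ(8) = 9, φ(ψ(8)) = φ(3) = 4, φ(ψ(9)) = φ(11) = 1, φ(ψ(10)) = φ(9) = 11, φ(ψ(11)) = φ(6) = 3.
Hence φ ∘ ψ = [7 2 10 8 5 6 9 4 1 11 3].

7 2 10 8 5 6 9 4 1 11 3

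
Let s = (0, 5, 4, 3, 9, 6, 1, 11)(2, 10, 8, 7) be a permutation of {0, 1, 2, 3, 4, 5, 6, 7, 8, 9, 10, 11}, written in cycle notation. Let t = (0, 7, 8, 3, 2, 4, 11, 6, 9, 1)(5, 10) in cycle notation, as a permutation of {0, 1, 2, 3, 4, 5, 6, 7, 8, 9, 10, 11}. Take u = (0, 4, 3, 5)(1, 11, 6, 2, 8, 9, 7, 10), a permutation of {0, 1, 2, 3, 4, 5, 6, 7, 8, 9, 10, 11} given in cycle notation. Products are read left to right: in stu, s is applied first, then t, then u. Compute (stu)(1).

2

Chase 1: s(1) = 11; t(11) = 6; u(6) = 2. Hence (stu)(1) = 2.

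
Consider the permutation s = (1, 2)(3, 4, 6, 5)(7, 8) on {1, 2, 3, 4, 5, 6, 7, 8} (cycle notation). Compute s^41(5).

5 lies in the 4-cycle (3, 4, 6, 5).
On a 4-cycle, s^4 is the identity, so s^41 = s^1 there (41 ≡ 1 mod 4).
Stepping 1 place around the cycle: 5 → 3.

3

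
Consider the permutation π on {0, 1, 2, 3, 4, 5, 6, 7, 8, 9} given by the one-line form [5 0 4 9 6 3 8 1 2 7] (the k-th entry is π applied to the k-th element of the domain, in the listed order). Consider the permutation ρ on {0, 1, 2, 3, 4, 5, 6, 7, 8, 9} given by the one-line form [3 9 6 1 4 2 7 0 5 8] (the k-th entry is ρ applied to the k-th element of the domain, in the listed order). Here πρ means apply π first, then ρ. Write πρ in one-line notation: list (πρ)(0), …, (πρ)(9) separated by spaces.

2 3 4 8 7 1 5 9 6 0

(πρ)(x) = ρ(π(x)). Computing each image: ρ(π(0)) = ρ(5) = 2, ρ(π(1)) = ρ(0) = 3, ρ(π(2)) = ρ(4) = 4, ρ(π(3)) = ρ(9) = 8, ρ(π(4)) = ρ(6) = 7, ρ(π(5)) = ρ(3) = 1, ρ(π(6)) = ρ(8) = 5, ρ(π(7)) = ρ(1) = 9, ρ(π(8)) = ρ(2) = 6, ρ(π(9)) = ρ(7) = 0.
Hence πρ = [2 3 4 8 7 1 5 9 6 0].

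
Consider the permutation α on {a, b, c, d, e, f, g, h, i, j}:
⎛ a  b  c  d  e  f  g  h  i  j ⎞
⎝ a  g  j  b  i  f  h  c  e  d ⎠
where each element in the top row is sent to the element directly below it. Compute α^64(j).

h

Tracing j → d → … returns to j after 6 steps, so j lies in a 6-cycle (b g h c j d).
Powers repeat with period 6 on this cycle, and 64 mod 6 = 4, so α^64(j) = α^4(j).
Stepping 4 places around the cycle: j → d → b → g → h.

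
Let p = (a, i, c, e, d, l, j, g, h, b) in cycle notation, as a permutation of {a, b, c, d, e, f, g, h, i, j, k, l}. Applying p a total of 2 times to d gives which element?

d lies in the 10-cycle (a, i, c, e, d, l, j, g, h, b).
Advancing 2 steps from d: d → l → j.

j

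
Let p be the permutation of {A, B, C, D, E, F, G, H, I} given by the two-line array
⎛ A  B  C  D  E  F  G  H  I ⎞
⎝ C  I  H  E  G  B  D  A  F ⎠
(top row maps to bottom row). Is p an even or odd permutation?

even

In disjoint-cycle form the cycle lengths are 3, 3, 3.
A cycle of length ℓ contributes ℓ−1 transpositions, so p is a product of 2 + 2 + 2 = 6 transpositions — even.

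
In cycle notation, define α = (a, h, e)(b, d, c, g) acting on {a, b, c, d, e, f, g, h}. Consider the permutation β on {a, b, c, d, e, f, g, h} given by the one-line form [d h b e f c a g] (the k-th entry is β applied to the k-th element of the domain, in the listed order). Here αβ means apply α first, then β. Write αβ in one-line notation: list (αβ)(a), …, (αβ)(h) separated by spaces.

Chase each element through α then β: a → h → g; b → d → e; c → g → a; d → c → b; e → a → d; f → f → c; g → b → h; h → e → f.
So αβ in one-line form is g e a b d c h f.

g e a b d c h f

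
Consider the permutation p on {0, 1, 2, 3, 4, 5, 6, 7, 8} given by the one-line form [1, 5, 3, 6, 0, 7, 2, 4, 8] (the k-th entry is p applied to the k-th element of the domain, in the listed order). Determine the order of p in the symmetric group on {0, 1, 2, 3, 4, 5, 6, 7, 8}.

15

Decomposing into disjoint cycles gives cycle lengths 5, 3, 1.
Since disjoint cycles commute, ord(p) = lcm(5, 3) = 15.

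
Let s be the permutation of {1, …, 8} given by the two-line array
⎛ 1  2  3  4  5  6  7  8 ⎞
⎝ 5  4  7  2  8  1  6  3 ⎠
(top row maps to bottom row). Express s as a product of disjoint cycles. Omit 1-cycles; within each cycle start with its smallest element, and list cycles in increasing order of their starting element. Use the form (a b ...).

Start at 1 and follow images: 1 → 5 → 8 → 3 → 7 → 6 → 1, giving the cycle (1 5 8 3 7 6).
Repeating from the next unused element and collecting all non-trivial cycles gives (1 5 8 3 7 6)(2 4).

(1 5 8 3 7 6)(2 4)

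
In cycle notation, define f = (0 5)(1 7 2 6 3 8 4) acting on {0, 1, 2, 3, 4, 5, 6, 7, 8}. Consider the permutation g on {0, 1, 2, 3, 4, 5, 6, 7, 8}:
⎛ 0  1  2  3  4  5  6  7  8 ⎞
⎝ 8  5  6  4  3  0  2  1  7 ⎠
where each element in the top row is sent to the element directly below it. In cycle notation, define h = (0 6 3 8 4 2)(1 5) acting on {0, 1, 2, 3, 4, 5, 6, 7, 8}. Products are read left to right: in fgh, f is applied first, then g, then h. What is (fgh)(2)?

0

Apply the permutations in order: f(2) = 6, then g(6) = 2, then h(2) = 0. So (fgh)(2) = 0.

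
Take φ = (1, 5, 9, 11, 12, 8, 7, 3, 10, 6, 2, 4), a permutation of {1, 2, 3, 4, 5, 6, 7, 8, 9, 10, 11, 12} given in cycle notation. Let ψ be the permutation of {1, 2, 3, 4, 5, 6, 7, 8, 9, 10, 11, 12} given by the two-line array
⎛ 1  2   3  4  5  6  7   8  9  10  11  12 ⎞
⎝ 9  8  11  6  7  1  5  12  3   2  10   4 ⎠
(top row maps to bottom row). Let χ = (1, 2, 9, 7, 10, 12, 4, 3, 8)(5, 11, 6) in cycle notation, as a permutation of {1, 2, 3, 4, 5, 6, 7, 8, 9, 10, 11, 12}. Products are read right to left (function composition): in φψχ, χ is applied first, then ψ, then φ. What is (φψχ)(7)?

Apply the permutations in order: χ(7) = 10, then ψ(10) = 2, then φ(2) = 4. So (φψχ)(7) = 4.

4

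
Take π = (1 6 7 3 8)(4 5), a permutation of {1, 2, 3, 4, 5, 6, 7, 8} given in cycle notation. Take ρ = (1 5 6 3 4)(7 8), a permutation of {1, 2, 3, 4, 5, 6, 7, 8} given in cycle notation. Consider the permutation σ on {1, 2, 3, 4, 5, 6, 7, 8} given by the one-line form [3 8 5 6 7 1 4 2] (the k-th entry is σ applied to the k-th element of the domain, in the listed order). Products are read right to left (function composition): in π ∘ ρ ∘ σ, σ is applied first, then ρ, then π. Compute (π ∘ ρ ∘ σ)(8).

Apply the permutations in order: σ(8) = 2, then ρ(2) = 2, then π(2) = 2. So (π ∘ ρ ∘ σ)(8) = 2.

2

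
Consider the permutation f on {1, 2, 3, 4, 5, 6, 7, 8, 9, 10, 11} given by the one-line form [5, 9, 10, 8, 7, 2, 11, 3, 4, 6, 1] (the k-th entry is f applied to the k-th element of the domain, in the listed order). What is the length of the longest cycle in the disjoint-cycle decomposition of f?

Decomposing into disjoint cycles gives (1, 5, 7, 11)(2, 9, 4, 8, 3, 10, 6); the longest has length 7.

7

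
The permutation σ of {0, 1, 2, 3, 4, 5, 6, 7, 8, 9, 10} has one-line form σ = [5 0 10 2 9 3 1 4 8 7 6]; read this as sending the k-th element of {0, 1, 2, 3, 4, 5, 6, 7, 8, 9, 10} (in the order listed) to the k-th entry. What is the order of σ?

21

Decomposing into disjoint cycles gives cycle lengths 7, 3, 1.
The order of σ is the least common multiple of its cycle lengths: lcm(7, 3) = 21.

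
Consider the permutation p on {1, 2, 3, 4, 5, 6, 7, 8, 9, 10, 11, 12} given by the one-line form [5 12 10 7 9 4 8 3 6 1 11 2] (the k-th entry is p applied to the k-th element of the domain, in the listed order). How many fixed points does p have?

1

The fixed points (elements with p(x) = x) are {11}, so there is 1.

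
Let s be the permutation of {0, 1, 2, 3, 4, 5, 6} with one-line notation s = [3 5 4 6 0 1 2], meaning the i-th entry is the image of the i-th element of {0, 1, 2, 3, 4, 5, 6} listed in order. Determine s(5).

1

5 is element number 6 of the domain, and entry number 6 of the one-line form is 1, so s(5) = 1.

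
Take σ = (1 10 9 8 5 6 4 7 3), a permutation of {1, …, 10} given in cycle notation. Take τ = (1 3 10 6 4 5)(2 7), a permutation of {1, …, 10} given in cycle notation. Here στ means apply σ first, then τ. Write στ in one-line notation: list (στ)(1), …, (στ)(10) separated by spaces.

6 7 3 2 4 5 10 1 8 9

For each element, apply σ then τ: 1 → 10 → 6; 2 → 2 → 7; 3 → 1 → 3; 4 → 7 → 2; 5 → 6 → 4; 6 → 4 → 5; 7 → 3 → 10; 8 → 5 → 1; 9 → 8 → 8; 10 → 9 → 9.
So στ in one-line form is 6 7 3 2 4 5 10 1 8 9.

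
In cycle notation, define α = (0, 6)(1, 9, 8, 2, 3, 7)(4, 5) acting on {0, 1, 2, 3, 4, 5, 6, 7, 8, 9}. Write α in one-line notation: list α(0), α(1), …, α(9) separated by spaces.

Each element maps to the next entry in its cycle (wrapping to the front): 0→6, 1→9, 2→3, 3→7, 4→5, 5→4, 6→0, 7→1, 8→2, 9→8.
Listing these in domain order gives 6 9 3 7 5 4 0 1 2 8.

6 9 3 7 5 4 0 1 2 8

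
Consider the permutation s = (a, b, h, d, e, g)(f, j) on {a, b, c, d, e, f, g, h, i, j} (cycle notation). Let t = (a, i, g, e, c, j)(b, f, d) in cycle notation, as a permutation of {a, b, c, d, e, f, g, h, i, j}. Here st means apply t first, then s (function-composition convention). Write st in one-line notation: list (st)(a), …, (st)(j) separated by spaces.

i j f h c e g d a b

(st)(x) = s(t(x)). Computing each image: s(t(a)) = s(i) = i, s(t(b)) = s(f) = j, s(t(c)) = s(j) = f, s(t(d)) = s(b) = h, s(t(e)) = s(c) = c, s(t(f)) = s(d) = e, s(t(g)) = s(e) = g, s(t(h)) = s(h) = d, s(t(i)) = s(g) = a, s(t(j)) = s(a) = b.
Hence st = [i j f h c e g d a b].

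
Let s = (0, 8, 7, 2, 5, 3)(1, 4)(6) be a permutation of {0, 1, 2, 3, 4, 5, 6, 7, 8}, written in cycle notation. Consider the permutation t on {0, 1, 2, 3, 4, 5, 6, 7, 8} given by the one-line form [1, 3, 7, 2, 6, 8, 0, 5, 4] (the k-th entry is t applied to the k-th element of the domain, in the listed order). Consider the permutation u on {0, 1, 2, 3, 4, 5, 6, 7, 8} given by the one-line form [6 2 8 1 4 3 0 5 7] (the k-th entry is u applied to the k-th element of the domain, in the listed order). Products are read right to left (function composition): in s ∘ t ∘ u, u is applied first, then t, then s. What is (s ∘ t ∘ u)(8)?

(s ∘ t ∘ u)(8) = s(t(u(8))). u(8) = 7, then t(7) = 5, then s(5) = 3, so the result is 3.

3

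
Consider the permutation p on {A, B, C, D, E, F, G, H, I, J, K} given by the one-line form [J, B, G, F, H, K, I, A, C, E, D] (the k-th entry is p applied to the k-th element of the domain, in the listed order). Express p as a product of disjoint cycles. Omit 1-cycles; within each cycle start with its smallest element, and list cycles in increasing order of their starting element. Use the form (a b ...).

Start at A and follow images: A → J → E → H → A, giving the cycle (A J E H).
Repeating from the next unused element and collecting all non-trivial cycles gives (A J E H)(C G I)(D F K).

(A J E H)(C G I)(D F K)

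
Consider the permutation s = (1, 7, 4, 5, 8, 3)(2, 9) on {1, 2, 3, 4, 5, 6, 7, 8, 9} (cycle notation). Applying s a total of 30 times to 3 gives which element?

3 lies in the 6-cycle (1, 7, 4, 5, 8, 3).
Since the cycle has length 6, s^30 acts on it the same as s^0 (30 mod 6 = 0).
So s^30(3) = 3.

3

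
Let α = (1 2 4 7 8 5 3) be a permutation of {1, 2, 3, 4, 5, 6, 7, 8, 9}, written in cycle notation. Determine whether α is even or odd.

even

The cycle lengths are 7, 1, 1.
A cycle of length ℓ contributes ℓ−1 transpositions, so α is a product of 6 transpositions — even.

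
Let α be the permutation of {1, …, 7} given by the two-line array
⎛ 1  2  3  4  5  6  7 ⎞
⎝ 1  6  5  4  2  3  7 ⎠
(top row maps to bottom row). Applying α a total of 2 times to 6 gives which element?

5

Tracing 6 → 3 → … returns to 6 after 4 steps, so 6 lies in a 4-cycle (2 6 3 5).
Advancing 2 steps from 6: 6 → 3 → 5.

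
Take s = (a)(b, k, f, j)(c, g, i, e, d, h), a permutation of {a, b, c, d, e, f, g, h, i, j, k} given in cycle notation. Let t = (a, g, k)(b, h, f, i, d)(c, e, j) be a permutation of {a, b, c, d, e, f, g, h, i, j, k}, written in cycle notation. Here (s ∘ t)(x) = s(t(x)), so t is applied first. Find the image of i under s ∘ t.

t(i) = d, then s(d) = h; composing gives (s ∘ t)(i) = h.

h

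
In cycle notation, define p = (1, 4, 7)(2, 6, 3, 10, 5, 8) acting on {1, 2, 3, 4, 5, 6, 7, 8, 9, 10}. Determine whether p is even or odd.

odd

The cycle lengths are 6, 3, 1.
A cycle is odd iff its length is even; p has 1 even-length cycle, so sgn(p) = (−1)^1 and p is odd.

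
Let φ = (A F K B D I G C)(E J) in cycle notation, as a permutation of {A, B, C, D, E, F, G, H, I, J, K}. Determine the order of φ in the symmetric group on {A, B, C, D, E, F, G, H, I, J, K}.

8

The disjoint cycles have lengths 8, 2, 1.
Since disjoint cycles commute, ord(φ) = lcm(8, 2) = 8.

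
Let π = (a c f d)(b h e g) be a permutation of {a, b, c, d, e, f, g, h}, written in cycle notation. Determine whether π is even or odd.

even

The cycle lengths are 4, 4.
A cycle is odd iff its length is even; π has 2 even-length cycles, so sgn(π) = (−1)^2 and π is even.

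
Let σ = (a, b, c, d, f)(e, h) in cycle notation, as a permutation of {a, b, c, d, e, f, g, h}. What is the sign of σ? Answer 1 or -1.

The cycle lengths are 5, 2, 1.
A cycle of length ℓ contributes ℓ−1 transpositions, so σ is a product of 4 + 1 = 5 transpositions — odd.

-1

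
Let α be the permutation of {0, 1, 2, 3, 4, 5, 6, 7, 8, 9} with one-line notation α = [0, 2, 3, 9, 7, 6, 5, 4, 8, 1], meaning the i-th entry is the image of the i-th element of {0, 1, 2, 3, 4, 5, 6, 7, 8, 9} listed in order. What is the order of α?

Decomposing into disjoint cycles gives cycle lengths 4, 2, 2, 1, 1.
The order of α is the least common multiple of its cycle lengths: lcm(4, 2, 2) = 4.

4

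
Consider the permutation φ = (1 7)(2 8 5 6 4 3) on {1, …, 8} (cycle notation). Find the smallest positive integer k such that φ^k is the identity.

The disjoint cycles have lengths 6, 2.
Since disjoint cycles commute, ord(φ) = lcm(6, 2) = 6.

6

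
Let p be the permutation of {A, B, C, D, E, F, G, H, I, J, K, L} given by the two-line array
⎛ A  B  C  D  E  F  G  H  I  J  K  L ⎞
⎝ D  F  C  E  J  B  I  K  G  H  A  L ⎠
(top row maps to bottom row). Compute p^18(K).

Tracing K → A → … returns to K after 6 steps, so K lies in a 6-cycle (A, D, E, J, H, K).
Since the cycle has length 6, p^18 acts on it the same as p^0 (18 mod 6 = 0).
So p^18(K) = K.

K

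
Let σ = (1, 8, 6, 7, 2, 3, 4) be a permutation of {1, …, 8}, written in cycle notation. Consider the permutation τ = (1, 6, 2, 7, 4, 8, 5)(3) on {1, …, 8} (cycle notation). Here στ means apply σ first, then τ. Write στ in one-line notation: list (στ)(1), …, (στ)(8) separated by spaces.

(στ)(x) = τ(σ(x)). Computing each image: τ(σ(1)) = τ(8) = 5, τ(σ(2)) = τ(3) = 3, τ(σ(3)) = τ(4) = 8, τ(σ(4)) = τ(1) = 6, τ(σ(5)) = τ(5) = 1, τ(σ(6)) = τ(7) = 4, τ(σ(7)) = τ(2) = 7, τ(σ(8)) = τ(6) = 2.
Hence στ = [5 3 8 6 1 4 7 2].

5 3 8 6 1 4 7 2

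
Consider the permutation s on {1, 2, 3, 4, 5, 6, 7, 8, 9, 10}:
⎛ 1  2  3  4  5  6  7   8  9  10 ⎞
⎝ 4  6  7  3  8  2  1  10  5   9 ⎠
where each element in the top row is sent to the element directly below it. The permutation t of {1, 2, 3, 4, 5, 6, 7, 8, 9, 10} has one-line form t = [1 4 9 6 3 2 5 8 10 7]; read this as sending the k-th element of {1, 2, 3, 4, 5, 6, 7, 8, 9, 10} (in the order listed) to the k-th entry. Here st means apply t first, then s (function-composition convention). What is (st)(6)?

6

t(6) = 2, then s(2) = 6; composing gives (st)(6) = 6.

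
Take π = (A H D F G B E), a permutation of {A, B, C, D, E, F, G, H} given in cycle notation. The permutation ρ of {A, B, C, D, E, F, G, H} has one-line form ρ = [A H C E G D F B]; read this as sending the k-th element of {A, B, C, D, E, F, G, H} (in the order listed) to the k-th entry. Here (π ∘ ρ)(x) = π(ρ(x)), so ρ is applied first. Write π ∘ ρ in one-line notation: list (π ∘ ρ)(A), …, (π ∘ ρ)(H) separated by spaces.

(π ∘ ρ)(x) = π(ρ(x)). Computing each image: π(ρ(A)) = π(A) = H, π(ρ(B)) = π(H) = D, π(ρ(C)) = π(C) = C, π(ρ(D)) = π(E) = A, π(ρ(E)) = π(G) = B, π(ρ(F)) = π(D) = F, π(ρ(G)) = π(F) = G, π(ρ(H)) = π(B) = E.
Hence π ∘ ρ = [H D C A B F G E].

H D C A B F G E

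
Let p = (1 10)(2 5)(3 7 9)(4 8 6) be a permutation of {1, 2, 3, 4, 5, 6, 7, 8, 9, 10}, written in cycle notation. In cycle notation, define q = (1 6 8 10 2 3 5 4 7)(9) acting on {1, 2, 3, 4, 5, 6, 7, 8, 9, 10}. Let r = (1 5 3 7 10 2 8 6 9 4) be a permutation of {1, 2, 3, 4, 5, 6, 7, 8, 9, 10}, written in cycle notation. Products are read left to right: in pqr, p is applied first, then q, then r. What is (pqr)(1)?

8

Apply the permutations in order: p(1) = 10, then q(10) = 2, then r(2) = 8. So (pqr)(1) = 8.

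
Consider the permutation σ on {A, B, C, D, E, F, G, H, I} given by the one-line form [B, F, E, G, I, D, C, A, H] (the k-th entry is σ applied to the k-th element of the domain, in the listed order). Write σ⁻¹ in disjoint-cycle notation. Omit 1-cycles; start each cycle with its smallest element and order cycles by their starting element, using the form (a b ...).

(A H I E C G D F B)

The cycle decomposition of σ is (A B F D G C E I H).
The inverse reverses every cycle; in canonical form, σ⁻¹ = (A H I E C G D F B).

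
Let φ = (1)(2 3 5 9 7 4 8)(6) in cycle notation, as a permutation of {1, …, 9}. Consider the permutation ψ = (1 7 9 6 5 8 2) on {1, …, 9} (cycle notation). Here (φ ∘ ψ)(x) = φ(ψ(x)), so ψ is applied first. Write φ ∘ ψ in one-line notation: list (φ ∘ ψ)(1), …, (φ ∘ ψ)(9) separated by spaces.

4 1 5 8 2 9 7 3 6

(φ ∘ ψ)(x) = φ(ψ(x)). Computing each image: φ(ψ(1)) = φ(7) = 4, φ(ψ(2)) = φ(1) = 1, φ(ψ(3)) = φ(3) = 5, φ(ψ(4)) = φ(4) = 8, φ(ψ(5)) = φ(8) = 2, φ(ψ(6)) = φ(5) = 9, φ(ψ(7)) = φ(9) = 7, φ(ψ(8)) = φ(2) = 3, φ(ψ(9)) = φ(6) = 6.
Hence φ ∘ ψ = [4 1 5 8 2 9 7 3 6].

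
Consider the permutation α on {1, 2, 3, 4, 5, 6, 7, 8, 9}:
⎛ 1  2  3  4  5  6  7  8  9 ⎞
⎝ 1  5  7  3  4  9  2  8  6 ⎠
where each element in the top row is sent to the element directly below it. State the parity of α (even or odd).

In disjoint-cycle form the cycle lengths are 5, 2, 1, 1.
A cycle of length ℓ contributes ℓ−1 transpositions, so α is a product of 4 + 1 = 5 transpositions — odd.

odd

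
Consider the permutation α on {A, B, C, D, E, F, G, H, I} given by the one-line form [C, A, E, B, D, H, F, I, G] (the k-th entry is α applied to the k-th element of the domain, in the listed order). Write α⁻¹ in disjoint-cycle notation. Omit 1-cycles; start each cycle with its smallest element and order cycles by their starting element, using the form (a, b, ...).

(A, B, D, E, C)(F, G, I, H)

First write α in disjoint cycles: (A, C, E, D, B)(F, H, I, G).
The inverse reverses every cycle; in canonical form, α⁻¹ = (A, B, D, E, C)(F, G, I, H).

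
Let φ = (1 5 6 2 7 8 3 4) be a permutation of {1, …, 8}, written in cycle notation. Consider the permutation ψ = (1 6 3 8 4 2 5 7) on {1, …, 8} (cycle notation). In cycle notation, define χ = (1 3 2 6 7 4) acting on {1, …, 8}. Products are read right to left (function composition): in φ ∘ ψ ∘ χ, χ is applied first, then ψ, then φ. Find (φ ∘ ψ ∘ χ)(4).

2

Chase 4: χ(4) = 1; ψ(1) = 6; φ(6) = 2. Hence (φ ∘ ψ ∘ χ)(4) = 2.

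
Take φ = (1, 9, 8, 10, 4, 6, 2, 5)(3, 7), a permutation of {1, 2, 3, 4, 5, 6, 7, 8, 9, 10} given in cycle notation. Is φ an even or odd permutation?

The cycle lengths are 8, 2.
A cycle of length ℓ contributes ℓ−1 transpositions, so φ is a product of 7 + 1 = 8 transpositions — even.

even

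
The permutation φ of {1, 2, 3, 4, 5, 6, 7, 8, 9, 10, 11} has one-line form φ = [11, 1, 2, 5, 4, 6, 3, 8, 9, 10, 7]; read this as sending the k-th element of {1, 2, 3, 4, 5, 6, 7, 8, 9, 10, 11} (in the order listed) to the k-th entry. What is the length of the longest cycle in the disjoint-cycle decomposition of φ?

Decomposing into disjoint cycles gives (1, 11, 7, 3, 2)(4, 5); the longest has length 5.

5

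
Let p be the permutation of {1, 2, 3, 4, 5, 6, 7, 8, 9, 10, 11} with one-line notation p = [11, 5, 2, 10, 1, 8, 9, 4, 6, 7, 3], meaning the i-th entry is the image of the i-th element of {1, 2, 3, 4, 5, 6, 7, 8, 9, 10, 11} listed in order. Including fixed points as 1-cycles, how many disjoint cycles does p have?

The cycle decomposition is (1 11 3 2 5)(4 10 7 9 6 8), which has 2 cycles (counting 1-cycles).

2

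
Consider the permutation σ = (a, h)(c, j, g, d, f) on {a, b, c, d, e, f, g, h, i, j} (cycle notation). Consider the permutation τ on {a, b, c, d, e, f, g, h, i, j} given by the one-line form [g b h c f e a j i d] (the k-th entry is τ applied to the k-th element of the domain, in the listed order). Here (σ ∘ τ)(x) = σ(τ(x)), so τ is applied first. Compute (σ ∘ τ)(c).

First apply τ: τ(c) = h, then σ(h) = a. Thus (σ ∘ τ)(c) = a.

a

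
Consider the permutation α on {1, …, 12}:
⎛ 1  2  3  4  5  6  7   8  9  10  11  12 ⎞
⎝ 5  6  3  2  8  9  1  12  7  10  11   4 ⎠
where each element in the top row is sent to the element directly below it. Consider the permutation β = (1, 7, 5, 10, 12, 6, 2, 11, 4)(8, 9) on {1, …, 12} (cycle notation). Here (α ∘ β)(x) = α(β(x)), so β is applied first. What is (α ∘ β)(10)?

4

First apply β: β(10) = 12, then α(12) = 4. Thus (α ∘ β)(10) = 4.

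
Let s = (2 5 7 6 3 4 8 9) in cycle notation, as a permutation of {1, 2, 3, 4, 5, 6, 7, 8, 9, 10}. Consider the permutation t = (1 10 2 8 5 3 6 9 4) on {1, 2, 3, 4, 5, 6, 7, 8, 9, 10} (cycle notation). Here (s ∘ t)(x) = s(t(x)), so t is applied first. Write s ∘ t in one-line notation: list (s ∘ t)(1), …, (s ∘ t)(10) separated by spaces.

10 9 3 1 4 2 6 7 8 5

(s ∘ t)(x) = s(t(x)). Computing each image: s(t(1)) = s(10) = 10, s(t(2)) = s(8) = 9, s(t(3)) = s(6) = 3, s(t(4)) = s(1) = 1, s(t(5)) = s(3) = 4, s(t(6)) = s(9) = 2, s(t(7)) = s(7) = 6, s(t(8)) = s(5) = 7, s(t(9)) = s(4) = 8, s(t(10)) = s(2) = 5.
Hence s ∘ t = [10 9 3 1 4 2 6 7 8 5].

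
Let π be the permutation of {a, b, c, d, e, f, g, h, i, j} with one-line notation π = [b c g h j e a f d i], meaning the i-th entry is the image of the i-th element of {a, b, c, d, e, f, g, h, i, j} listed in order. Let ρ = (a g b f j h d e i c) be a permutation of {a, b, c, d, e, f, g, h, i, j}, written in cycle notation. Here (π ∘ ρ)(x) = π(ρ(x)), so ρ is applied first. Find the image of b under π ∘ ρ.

First apply ρ: ρ(b) = f, then π(f) = e. Thus (π ∘ ρ)(b) = e.

e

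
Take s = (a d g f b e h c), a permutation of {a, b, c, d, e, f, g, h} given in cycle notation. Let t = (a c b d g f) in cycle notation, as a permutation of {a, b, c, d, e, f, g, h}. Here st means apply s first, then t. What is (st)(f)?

d

First apply s: s(f) = b, then t(b) = d. Thus (st)(f) = d.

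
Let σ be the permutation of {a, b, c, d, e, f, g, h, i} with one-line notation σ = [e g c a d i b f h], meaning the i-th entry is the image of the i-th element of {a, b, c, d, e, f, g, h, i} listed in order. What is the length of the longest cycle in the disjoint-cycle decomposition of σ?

3

Decomposing into disjoint cycles gives (a, e, d)(b, g)(f, i, h); the longest has length 3.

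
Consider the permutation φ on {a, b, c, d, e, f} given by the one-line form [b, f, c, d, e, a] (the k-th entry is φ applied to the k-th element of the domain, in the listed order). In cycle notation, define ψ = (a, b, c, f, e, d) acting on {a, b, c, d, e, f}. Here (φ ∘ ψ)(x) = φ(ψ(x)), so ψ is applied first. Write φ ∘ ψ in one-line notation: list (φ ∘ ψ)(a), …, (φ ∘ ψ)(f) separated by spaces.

(φ ∘ ψ)(x) = φ(ψ(x)). Computing each image: φ(ψ(a)) = φ(b) = f, φ(ψ(b)) = φ(c) = c, φ(ψ(c)) = φ(f) = a, φ(ψ(d)) = φ(a) = b, φ(ψ(e)) = φ(d) = d, φ(ψ(f)) = φ(e) = e.
Hence φ ∘ ψ = [f c a b d e].

f c a b d e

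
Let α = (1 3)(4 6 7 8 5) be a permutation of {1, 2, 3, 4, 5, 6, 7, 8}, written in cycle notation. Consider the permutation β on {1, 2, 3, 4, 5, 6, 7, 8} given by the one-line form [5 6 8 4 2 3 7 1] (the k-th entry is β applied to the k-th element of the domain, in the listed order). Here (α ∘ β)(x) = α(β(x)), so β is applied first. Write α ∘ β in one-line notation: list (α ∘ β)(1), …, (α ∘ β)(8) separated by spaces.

4 7 5 6 2 1 8 3

For each element, apply β then α: 1 → 5 → 4; 2 → 6 → 7; 3 → 8 → 5; 4 → 4 → 6; 5 → 2 → 2; 6 → 3 → 1; 7 → 7 → 8; 8 → 1 → 3.
So α ∘ β in one-line form is 4 7 5 6 2 1 8 3.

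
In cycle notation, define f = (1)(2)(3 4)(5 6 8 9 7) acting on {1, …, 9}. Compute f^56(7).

7 lies in the 5-cycle (5 6 8 9 7).
Powers repeat with period 5 on this cycle, and 56 mod 5 = 1, so f^56(7) = f^1(7).
Advancing 1 step from 7: 7 → 5.

5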